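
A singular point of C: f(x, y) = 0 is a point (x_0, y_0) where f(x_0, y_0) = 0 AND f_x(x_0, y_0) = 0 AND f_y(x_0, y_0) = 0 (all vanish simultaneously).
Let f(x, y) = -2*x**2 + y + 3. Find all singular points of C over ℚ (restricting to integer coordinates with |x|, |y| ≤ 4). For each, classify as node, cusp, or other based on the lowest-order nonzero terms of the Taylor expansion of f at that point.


No singular points in the scanned grid; C is smooth there.

Compute partial derivatives:
  f_x = -4*x.
  f_y = 1.
f_y = 1 is a nonzero constant, so f_y never vanishes: no point (x, y) can satisfy f = f_x = f_y = 0. In particular no (x, y) ∈ {−4, ..., 4}² is singular; the curve is smooth.


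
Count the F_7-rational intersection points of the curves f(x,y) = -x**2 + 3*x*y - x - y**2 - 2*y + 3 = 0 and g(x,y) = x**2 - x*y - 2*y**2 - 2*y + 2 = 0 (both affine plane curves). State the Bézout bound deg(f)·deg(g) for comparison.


Common zeros: {(2, 1)}; count = 1; Bézout bound = 4.

deg(f) = 2, deg(g) = 2, so Bézout bound = 4.
Scan x ∈ F_7. For each x, list the y ∈ F_7 with f(x, y) ≡ 0 and those with g(x, y) ≡ 0 (mod 7); the common zeros in that column are the intersection.
  x = 0: f ≡ 0 at y ∈ {1, 4}; g ≡ 0 at y ∈ ∅; common: ∅.
  x = 1: f ≡ 0 at y ∈ ∅; g ≡ 0 at y ∈ ∅; common: ∅.
  x = 2: f ≡ 0 at y ∈ {1, 3}; g ≡ 0 at y ∈ {1, 4}; common: {1}.
  x = 3: f ≡ 0 at y ∈ ∅; g ≡ 0 at y ∈ {2, 6}; common: ∅.
  x = 4: f ≡ 0 at y ∈ {4, 6}; g ≡ 0 at y ∈ ∅; common: ∅.
  x = 5: f ≡ 0 at y ∈ ∅; g ≡ 0 at y ∈ ∅; common: ∅.
  x = 6: f ≡ 0 at y ∈ {3, 6}; g ≡ 0 at y ∈ {1, 2}; common: ∅.
Collecting: common zeros = {(2, 1)}, so the count is 1.
Comparison with the Bézout bound: 1 ≤ 4 = deg(f)·deg(g), as expected for curves with no common component (the affine F_7-count falls short of the bound because intersections may lie at infinity, over extension fields, or carry multiplicity).


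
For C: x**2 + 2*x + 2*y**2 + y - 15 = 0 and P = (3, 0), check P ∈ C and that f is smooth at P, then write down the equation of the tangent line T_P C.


Tangent line at P: 8*x + y - 24 = 0.

Step 1: f(3, 0) = 0, so P lies on C.
Step 2: partial derivatives
  f_x(x, y) = 2*x + 2, f_y(x, y) = 4*y + 1.
  f_x(P) = 8, f_y(P) = 1 (gradient nonzero, so P is smooth).
Step 3: tangent line at P: 8·(x − 3) + 1·(y − 0) = 0.
Expanding: 8*x + y - 24 = 0.


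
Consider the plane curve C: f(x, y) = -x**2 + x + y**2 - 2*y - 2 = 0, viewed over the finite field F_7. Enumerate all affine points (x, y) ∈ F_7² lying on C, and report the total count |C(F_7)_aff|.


Affine F_7-points: {(3, 4), (3, 5), (4, 0), (4, 2), (5, 4), (5, 5)}; count = 6.

For each of the 49 pairs (x, y) ∈ F_7², evaluate f(x, y) mod 7. Record the zeros.
  x = 0: [0↦5, 1↦4, 2↦5, 3↦1, 4↦6, 5↦6, 6↦1]  zeros at y ∈ ∅
  x = 1: [0↦5, 1↦4, 2↦5, 3↦1, 4↦6, 5↦6, 6↦1]  zeros at y ∈ ∅
  x = 2: [0↦3, 1↦2, 2↦3, 3↦6, 4↦4, 5↦4, 6↦6]  zeros at y ∈ ∅
  x = 3: [0↦6, 1↦5, 2↦6, 3↦2, 4↦0, 5↦0, 6↦2]  zeros at y ∈ {4, 5}
  x = 4: [0↦0, 1↦6, 2↦0, 3↦3, 4↦1, 5↦1, 6↦3]  zeros at y ∈ {0, 2}
  x = 5: [0↦6, 1↦5, 2↦6, 3↦2, 4↦0, 5↦0, 6↦2]  zeros at y ∈ {4, 5}
  x = 6: [0↦3, 1↦2, 2↦3, 3↦6, 4↦4, 5↦4, 6↦6]  zeros at y ∈ ∅
Collecting zeros: affine points = {(3, 4), (3, 5), (4, 0), (4, 2), (5, 4), (5, 5)}.
Total count |C(F_7)_aff| = 6.


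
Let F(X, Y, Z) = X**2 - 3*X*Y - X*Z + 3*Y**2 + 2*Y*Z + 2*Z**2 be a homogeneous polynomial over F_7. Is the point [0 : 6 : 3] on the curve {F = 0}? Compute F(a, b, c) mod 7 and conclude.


F(0,6,3) ≡ 1 (mod 7); P is NOT on the curve.

Evaluate F(0, 6, 3) term-by-term (mod 7).
  X**2 ↦ 1·0·1·1 = 0
  -3*X*Y ↦ -3·0·6·1 = 0
  -X*Z ↦ -1·0·1·3 = 0
  3*Y**2 ↦ 3·1·36·1 = 108
  2*Y*Z ↦ 2·1·6·3 = 36
  2*Z**2 ↦ 2·1·1·9 = 18
Sum: F(0, 6, 3) = (0) + (0) + (0) + (108) + (36) + (18) = 162.
Reducing mod 7: 162 ≡ 1 (mod 7).
Since F(a, b, c) ≡ 1 ≠ 0 (mod 7), P does NOT lie on the curve.


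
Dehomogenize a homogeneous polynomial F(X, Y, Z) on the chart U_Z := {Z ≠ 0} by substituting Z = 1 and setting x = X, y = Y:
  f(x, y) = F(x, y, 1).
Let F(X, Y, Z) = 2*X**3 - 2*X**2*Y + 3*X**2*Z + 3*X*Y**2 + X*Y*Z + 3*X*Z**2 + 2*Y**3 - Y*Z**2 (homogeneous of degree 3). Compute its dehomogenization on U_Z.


f(x, y) = 2*x**3 - 2*x**2*y + 3*x**2 + 3*x*y**2 + x*y + 3*x + 2*y**3 - y

On U_Z we set Z = 1. Each monomial c·X^i·Y^j·Z^k in F becomes c·x^i·y^j·1^k = c·x^i·y^j.
Substituting Z = 1: F(X, Y, 1) = 2*x**3 - 2*x**2*y + 3*x**2 + 3*x*y**2 + x*y + 3*x + 2*y**3 - y.
Note: deg(f) ≤ deg(F) = 3; strict inequality happens when F is divisible by Z (lost terms).


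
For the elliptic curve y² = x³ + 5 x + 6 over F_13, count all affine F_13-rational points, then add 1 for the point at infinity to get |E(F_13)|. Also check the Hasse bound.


Affine points = {(1, 5), (1, 8), (3, 3), (3, 10), (4, 5), (4, 8), (5, 0), (8, 5), (8, 8), (9, 0), (10, 4), (10, 9), (11, 1), (11, 12), (12, 0)}; affine count = 15; |E(F_13)| = 16.

Discriminant check: Δ ∝ 4a³ + 27b² = 4·5³ + 27·6² = 4·125 + 27·36 ≡ 3 (mod 13). Nonzero ⇒ E is nonsingular.
For each x ∈ F_13, compute rhs = x³ + 5·x + 6 mod 13, then count y ∈ F_13 with y² ≡ rhs.
  x = 0: rhs = 6, matching y values: none (0 points).
  x = 1: rhs = 12, matching y values: 5, 8 (2 points).
  x = 2: rhs = 11, matching y values: none (0 points).
  x = 3: rhs = 9, matching y values: 3, 10 (2 points).
  x = 4: rhs = 12, matching y values: 5, 8 (2 points).
  x = 5: rhs = 0, matching y values: 0 (1 points).
  x = 6: rhs = 5, matching y values: none (0 points).
  x = 7: rhs = 7, matching y values: none (0 points).
  x = 8: rhs = 12, matching y values: 5, 8 (2 points).
  x = 9: rhs = 0, matching y values: 0 (1 points).
  x = 10: rhs = 3, matching y values: 4, 9 (2 points).
  x = 11: rhs = 1, matching y values: 1, 12 (2 points).
  x = 12: rhs = 0, matching y values: 0 (1 points).
Total affine count: 15.
Full point count |E(F_13)| = 15 + 1 = 16.
Hasse bound: |16 − (13+1)| = |2| = 2 ≤ 2√13 ≈ 7.2111 ✓.


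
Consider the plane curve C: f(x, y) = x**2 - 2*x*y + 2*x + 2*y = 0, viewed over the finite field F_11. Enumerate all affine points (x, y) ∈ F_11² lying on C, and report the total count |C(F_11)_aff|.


Affine F_11-points: {(0, 0), (2, 4), (3, 1), (4, 4), (5, 3), (6, 7), (7, 8), (8, 1), (9, 0), (10, 3)}; count = 10.

For each of the 121 pairs (x, y) ∈ F_11², evaluate f(x, y) mod 11. Record the zeros.
  x = 0: [0↦0, 1↦2, 2↦4, 3↦6, 4↦8, 5↦10, 6↦1, 7↦3, 8↦5, 9↦7, 10↦9]  zeros at y ∈ {0}
  x = 1: [0↦3, 1↦3, 2↦3, 3↦3, 4↦3, 5↦3, 6↦3, 7↦3, 8↦3, 9↦3, 10↦3]  zeros at y ∈ ∅
  x = 2: [0↦8, 1↦6, 2↦4, 3↦2, 4↦0, 5↦9, 6↦7, 7↦5, 8↦3, 9↦1, 10↦10]  zeros at y ∈ {4}
  x = 3: [0↦4, 1↦0, 2↦7, 3↦3, 4↦10, 5↦6, 6↦2, 7↦9, 8↦5, 9↦1, 10↦8]  zeros at y ∈ {1}
  x = 4: [0↦2, 1↦7, 2↦1, 3↦6, 4↦0, 5↦5, 6↦10, 7↦4, 8↦9, 9↦3, 10↦8]  zeros at y ∈ {4}
  x = 5: [0↦2, 1↦5, 2↦8, 3↦0, 4↦3, 5↦6, 6↦9, 7↦1, 8↦4, 9↦7, 10↦10]  zeros at y ∈ {3}
  x = 6: [0↦4, 1↦5, 2↦6, 3↦7, 4↦8, 5↦9, 6↦10, 7↦0, 8↦1, 9↦2, 10↦3]  zeros at y ∈ {7}
  x = 7: [0↦8, 1↦7, 2↦6, 3↦5, 4↦4, 5↦3, 6↦2, 7↦1, 8↦0, 9↦10, 10↦9]  zeros at y ∈ {8}
  x = 8: [0↦3, 1↦0, 2↦8, 3↦5, 4↦2, 5↦10, 6↦7, 7↦4, 8↦1, 9↦9, 10↦6]  zeros at y ∈ {1}
  x = 9: [0↦0, 1↦6, 2↦1, 3↦7, 4↦2, 5↦8, 6↦3, 7↦9, 8↦4, 9↦10, 10↦5]  zeros at y ∈ {0}
  x = 10: [0↦10, 1↦3, 2↦7, 3↦0, 4↦4, 5↦8, 6↦1, 7↦5, 8↦9, 9↦2, 10↦6]  zeros at y ∈ {3}
Collecting zeros: affine points = {(0, 0), (2, 4), (3, 1), (4, 4), (5, 3), (6, 7), (7, 8), (8, 1), (9, 0), (10, 3)}.
Total count |C(F_11)_aff| = 10.


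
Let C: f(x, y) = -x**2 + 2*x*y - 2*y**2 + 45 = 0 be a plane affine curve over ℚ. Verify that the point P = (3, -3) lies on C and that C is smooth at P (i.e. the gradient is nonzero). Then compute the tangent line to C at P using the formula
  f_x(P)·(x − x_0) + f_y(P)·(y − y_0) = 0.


Tangent line at P: -12*x + 18*y + 90 = 0.

Step 1: f(3, -3) = 0, so P lies on C.
Step 2: partial derivatives
  f_x(x, y) = -2*x + 2*y, f_y(x, y) = 2*x - 4*y.
  f_x(P) = -12, f_y(P) = 18 (gradient nonzero, so P is smooth).
Step 3: tangent line at P: -12·(x − 3) + 18·(y − -3) = 0.
Expanding: -12*x + 18*y + 90 = 0.


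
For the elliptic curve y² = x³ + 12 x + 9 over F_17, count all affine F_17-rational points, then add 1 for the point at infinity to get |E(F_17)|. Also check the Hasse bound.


Affine points = {(0, 3), (0, 14), (3, 2), (3, 15), (4, 6), (4, 11), (6, 5), (6, 12), (9, 8), (9, 9), (13, 4), (13, 13), (16, 8), (16, 9)}; affine count = 14; |E(F_17)| = 15.

Discriminant check: Δ ∝ 4a³ + 27b² = 4·12³ + 27·9² = 4·1728 + 27·81 ≡ 4 (mod 17). Nonzero ⇒ E is nonsingular.
For each x ∈ F_17, compute rhs = x³ + 12·x + 9 mod 17, then count y ∈ F_17 with y² ≡ rhs.
  x = 0: rhs = 9, matching y values: 3, 14 (2 points).
  x = 1: rhs = 5, matching y values: none (0 points).
  x = 2: rhs = 7, matching y values: none (0 points).
  x = 3: rhs = 4, matching y values: 2, 15 (2 points).
  x = 4: rhs = 2, matching y values: 6, 11 (2 points).
  x = 5: rhs = 7, matching y values: none (0 points).
  x = 6: rhs = 8, matching y values: 5, 12 (2 points).
  x = 7: rhs = 11, matching y values: none (0 points).
  x = 8: rhs = 5, matching y values: none (0 points).
  x = 9: rhs = 13, matching y values: 8, 9 (2 points).
  x = 10: rhs = 7, matching y values: none (0 points).
  x = 11: rhs = 10, matching y values: none (0 points).
  x = 12: rhs = 11, matching y values: none (0 points).
  x = 13: rhs = 16, matching y values: 4, 13 (2 points).
  x = 14: rhs = 14, matching y values: none (0 points).
  x = 15: rhs = 11, matching y values: none (0 points).
  x = 16: rhs = 13, matching y values: 8, 9 (2 points).
Total affine count: 14.
Full point count |E(F_17)| = 14 + 1 = 15.
Hasse bound: |15 − (17+1)| = |-3| = 3 ≤ 2√17 ≈ 8.2462 ✓.


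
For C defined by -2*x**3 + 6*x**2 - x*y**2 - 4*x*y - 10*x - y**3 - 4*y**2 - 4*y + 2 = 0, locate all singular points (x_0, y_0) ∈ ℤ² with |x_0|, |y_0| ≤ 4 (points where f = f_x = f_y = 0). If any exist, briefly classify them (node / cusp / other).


Singular points: {(1, -2)}; classification: cusp.

Compute partial derivatives:
  f_x = -6*x**2 + 12*x - y**2 - 4*y - 10.
  f_y = -2*x*y - 4*x - 3*y**2 - 8*y - 4.
Scan x_0 ∈ {−4, ..., 4}. For each x_0, f_y(x_0, y) is a polynomial in y; find its integer roots y ∈ {−4, ..., 4}, then test f_x and f at those candidates.
  x = -4: f_y(-4, y) = 12 - 3*y**2; vanishes at y ∈ {-2, 2}. (-4, -2): f_x = -150 ≠ 0; (-4, 2): f_x = -166 ≠ 0.
  x = -3: f_y(-3, y) = -3*y**2 - 2*y + 8; vanishes at y ∈ {-2}. (-3, -2): f_x = -96 ≠ 0.
  x = -2: f_y(-2, y) = -3*y**2 - 4*y + 4; vanishes at y ∈ {-2}. (-2, -2): f_x = -54 ≠ 0.
  x = -1: f_y(-1, y) = -3*y**2 - 6*y; vanishes at y ∈ {-2, 0}. (-1, -2): f_x = -24 ≠ 0; (-1, 0): f_x = -28 ≠ 0.
  x = 0: f_y(0, y) = -3*y**2 - 8*y - 4; vanishes at y ∈ {-2}. (0, -2): f_x = -6 ≠ 0.
  x = 1: f_y(1, y) = -3*y**2 - 10*y - 8; vanishes at y ∈ {-2}. (1, -2): f_x = 0, f = 0 — SINGULAR.
  x = 2: f_y(2, y) = -3*y**2 - 12*y - 12; vanishes at y ∈ {-2}. (2, -2): f_x = -6 ≠ 0.
  x = 3: f_y(3, y) = -3*y**2 - 14*y - 16; vanishes at y ∈ {-2}. (3, -2): f_x = -24 ≠ 0.
  x = 4: f_y(4, y) = -3*y**2 - 16*y - 20; vanishes at y ∈ {-2}. (4, -2): f_x = -54 ≠ 0.
Only singular point on the grid: (1, -2).
Classify: substitute x = 1 + u, y = -2 + v and expand: f = -2*u**3 - u*v**2 - v**3 + v**2.
No constant or linear terms (consistent with a singular point). Quadratic part: v**2. Cubic part: -2*u**3 - u*v**2 - v**3.
The quadratic part v**2 is a perfect square, so there is a single (double) tangent line v = 0, i.e. y = -2. Restricting the cubic part to that line (v = 0) leaves -2*u**3 ≠ 0, so f is not divisible by v and the branch is v² ≈ 2*u**3 to lowest order — this is a cusp.
Classification: cusp.


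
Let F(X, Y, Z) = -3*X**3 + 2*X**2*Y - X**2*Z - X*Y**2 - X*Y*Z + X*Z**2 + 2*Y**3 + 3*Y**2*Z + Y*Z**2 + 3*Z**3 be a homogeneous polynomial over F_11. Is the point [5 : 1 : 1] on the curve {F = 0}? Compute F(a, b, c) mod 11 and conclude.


F(5,1,1) ≡ 6 (mod 11); P is NOT on the curve.

Evaluate F(5, 1, 1) term-by-term (mod 11).
  -3*X**3 ↦ -3·125·1·1 = -375
  2*X**2*Y ↦ 2·25·1·1 = 50
  -X**2*Z ↦ -1·25·1·1 = -25
  -X*Y**2 ↦ -1·5·1·1 = -5
  -X*Y*Z ↦ -1·5·1·1 = -5
  X*Z**2 ↦ 1·5·1·1 = 5
  2*Y**3 ↦ 2·1·1·1 = 2
  3*Y**2*Z ↦ 3·1·1·1 = 3
  Y*Z**2 ↦ 1·1·1·1 = 1
  3*Z**3 ↦ 3·1·1·1 = 3
Sum: F(5, 1, 1) = (-375) + (50) + (-25) + (-5) + (-5) + (5) + (2) + (3) + (1) + (3) = -346.
Reducing mod 11: -346 ≡ 6 (mod 11).
Since F(a, b, c) ≡ 6 ≠ 0 (mod 11), P does NOT lie on the curve.


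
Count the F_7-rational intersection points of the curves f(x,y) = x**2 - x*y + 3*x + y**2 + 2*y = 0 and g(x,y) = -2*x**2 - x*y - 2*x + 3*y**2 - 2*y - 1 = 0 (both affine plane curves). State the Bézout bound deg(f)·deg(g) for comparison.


Common zeros: {(2, 5)}; count = 1; Bézout bound = 4.

deg(f) = 2, deg(g) = 2, so Bézout bound = 4.
Scan x ∈ F_7. For each x, list the y ∈ F_7 with f(x, y) ≡ 0 and those with g(x, y) ≡ 0 (mod 7); the common zeros in that column are the intersection.
  x = 0: f ≡ 0 at y ∈ {0, 5}; g ≡ 0 at y ∈ {1, 2}; common: ∅.
  x = 1: f ≡ 0 at y ∈ ∅; g ≡ 0 at y ∈ ∅; common: ∅.
  x = 2: f ≡ 0 at y ∈ {2, 5}; g ≡ 0 at y ∈ {1, 5}; common: {5}.
  x = 3: f ≡ 0 at y ∈ ∅; g ≡ 0 at y ∈ ∅; common: ∅.
  x = 4: f ≡ 0 at y ∈ {0, 2}; g ≡ 0 at y ∈ ∅; common: ∅.
  x = 5: f ≡ 0 at y ∈ ∅; g ≡ 0 at y ∈ {2, 5}; common: ∅.
  x = 6: f ≡ 0 at y ∈ ∅; g ≡ 0 at y ∈ ∅; common: ∅.
Collecting: common zeros = {(2, 5)}, so the count is 1.
Comparison with the Bézout bound: 1 ≤ 4 = deg(f)·deg(g), as expected for curves with no common component (the affine F_7-count falls short of the bound because intersections may lie at infinity, over extension fields, or carry multiplicity).


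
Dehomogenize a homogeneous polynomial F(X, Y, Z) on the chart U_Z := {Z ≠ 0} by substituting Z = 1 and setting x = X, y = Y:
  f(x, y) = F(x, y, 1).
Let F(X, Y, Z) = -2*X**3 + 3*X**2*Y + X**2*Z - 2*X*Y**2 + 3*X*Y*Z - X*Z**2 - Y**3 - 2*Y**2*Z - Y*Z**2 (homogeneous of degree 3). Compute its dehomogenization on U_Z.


f(x, y) = -2*x**3 + 3*x**2*y + x**2 - 2*x*y**2 + 3*x*y - x - y**3 - 2*y**2 - y

On U_Z we set Z = 1. Each monomial c·X^i·Y^j·Z^k in F becomes c·x^i·y^j·1^k = c·x^i·y^j.
Substituting Z = 1: F(X, Y, 1) = -2*x**3 + 3*x**2*y + x**2 - 2*x*y**2 + 3*x*y - x - y**3 - 2*y**2 - y.
Note: deg(f) ≤ deg(F) = 3; strict inequality happens when F is divisible by Z (lost terms).


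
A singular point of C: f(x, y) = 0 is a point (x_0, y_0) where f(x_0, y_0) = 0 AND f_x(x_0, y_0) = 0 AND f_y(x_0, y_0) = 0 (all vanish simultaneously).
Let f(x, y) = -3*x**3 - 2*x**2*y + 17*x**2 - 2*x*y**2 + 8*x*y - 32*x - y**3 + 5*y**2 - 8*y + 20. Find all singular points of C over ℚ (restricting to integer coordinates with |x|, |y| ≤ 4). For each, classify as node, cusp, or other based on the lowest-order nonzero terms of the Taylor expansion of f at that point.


Singular points: {(2, 0)}; classification: node.

Compute partial derivatives:
  f_x = -9*x**2 - 4*x*y + 34*x - 2*y**2 + 8*y - 32.
  f_y = -2*x**2 - 4*x*y + 8*x - 3*y**2 + 10*y - 8.
Scan x_0 ∈ {−4, ..., 4}. For each x_0, f_y(x_0, y) is a polynomial in y; find its integer roots y ∈ {−4, ..., 4}, then test f_x and f at those candidates.
  x = -4: f_y(-4, y) = -3*y**2 + 26*y - 72; no integer root y with |y| ≤ 4.
  x = -3: f_y(-3, y) = -3*y**2 + 22*y - 50; no integer root y with |y| ≤ 4.
  x = -2: f_y(-2, y) = -3*y**2 + 18*y - 32; no integer root y with |y| ≤ 4.
  x = -1: f_y(-1, y) = -3*y**2 + 14*y - 18; no integer root y with |y| ≤ 4.
  x = 0: f_y(0, y) = -3*y**2 + 10*y - 8; vanishes at y ∈ {2}. (0, 2): f_x = -24 ≠ 0.
  x = 1: f_y(1, y) = -3*y**2 + 6*y - 2; no integer root y with |y| ≤ 4.
  x = 2: f_y(2, y) = -3*y**2 + 2*y; vanishes at y ∈ {0}. (2, 0): f_x = 0, f = 0 — SINGULAR.
  x = 3: f_y(3, y) = -3*y**2 - 2*y - 2; no integer root y with |y| ≤ 4.
  x = 4: f_y(4, y) = -3*y**2 - 6*y - 8; no integer root y with |y| ≤ 4.
Only singular point on the grid: (2, 0).
Classify: substitute x = 2 + u, y = 0 + v and expand: f = -3*u**3 - 2*u**2*v - u**2 - 2*u*v**2 - v**3 + v**2.
No constant or linear terms (consistent with a singular point). Quadratic part: -u**2 + v**2. Cubic part: -3*u**3 - 2*u**2*v - 2*u*v**2 - v**3.
The quadratic part v**2 - u**2 = (v − u)(v + u) splits into two distinct linear factors, so there are two distinct tangent lines y − 0 = ±(x − 2) — this is a node (ordinary double point).
Classification: node.


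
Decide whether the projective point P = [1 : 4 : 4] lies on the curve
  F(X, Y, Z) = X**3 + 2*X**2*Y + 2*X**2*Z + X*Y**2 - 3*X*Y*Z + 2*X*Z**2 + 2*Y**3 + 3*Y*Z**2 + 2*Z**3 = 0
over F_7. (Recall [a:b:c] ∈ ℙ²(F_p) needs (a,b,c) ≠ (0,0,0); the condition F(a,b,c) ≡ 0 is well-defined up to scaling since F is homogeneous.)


F(1,4,4) ≡ 3 (mod 7); P is NOT on the curve.

Evaluate F(1, 4, 4) term-by-term (mod 7).
  X**3 ↦ 1·1·1·1 = 1
  2*X**2*Y ↦ 2·1·4·1 = 8
  2*X**2*Z ↦ 2·1·1·4 = 8
  X*Y**2 ↦ 1·1·16·1 = 16
  -3*X*Y*Z ↦ -3·1·4·4 = -48
  2*X*Z**2 ↦ 2·1·1·16 = 32
  2*Y**3 ↦ 2·1·64·1 = 128
  3*Y*Z**2 ↦ 3·1·4·16 = 192
  2*Z**3 ↦ 2·1·1·64 = 128
Sum: F(1, 4, 4) = (1) + (8) + (8) + (16) + (-48) + (32) + (128) + (192) + (128) = 465.
Reducing mod 7: 465 ≡ 3 (mod 7).
Since F(a, b, c) ≡ 3 ≠ 0 (mod 7), P does NOT lie on the curve.


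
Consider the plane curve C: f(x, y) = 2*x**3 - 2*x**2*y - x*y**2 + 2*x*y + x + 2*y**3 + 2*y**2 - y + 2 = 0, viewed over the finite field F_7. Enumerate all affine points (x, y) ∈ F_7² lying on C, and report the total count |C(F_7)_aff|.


Affine F_7-points: {(1, 1), (2, 5), (3, 4), (5, 3)}; count = 4.

For each of the 49 pairs (x, y) ∈ F_7², evaluate f(x, y) mod 7. Record the zeros.
  x = 0: [0↦2, 1↦5, 2↦3, 3↦1, 4↦4, 5↦3, 6↦3]  zeros at y ∈ ∅
  x = 1: [0↦5, 1↦0, 2↦2, 3↦2, 4↦5, 5↦2, 6↦5]  zeros at y ∈ {1}
  x = 2: [0↦6, 1↦3, 2↦5, 3↦3, 4↦2, 5↦0, 6↦2]  zeros at y ∈ {5}
  x = 3: [0↦3, 1↦5, 2↦3, 3↦2, 4↦0, 5↦2, 6↦6]  zeros at y ∈ {4}
  x = 4: [0↦1, 1↦4, 2↦1, 3↦4, 4↦4, 5↦6, 6↦1]  zeros at y ∈ ∅
  x = 5: [0↦5, 1↦5, 2↦4, 3↦0, 4↦5, 5↦3, 6↦6]  zeros at y ∈ {3}
  x = 6: [0↦6, 1↦6, 2↦3, 3↦2, 4↦1, 5↦5, 6↦5]  zeros at y ∈ ∅
Collecting zeros: affine points = {(1, 1), (2, 5), (3, 4), (5, 3)}.
Total count |C(F_7)_aff| = 4.


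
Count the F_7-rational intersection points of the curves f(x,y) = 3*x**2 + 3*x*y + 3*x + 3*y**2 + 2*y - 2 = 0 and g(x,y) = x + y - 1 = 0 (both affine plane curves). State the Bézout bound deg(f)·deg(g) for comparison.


Common zeros: ∅; count = 0; Bézout bound = 2.

deg(f) = 2, deg(g) = 1, so Bézout bound = 2.
Scan x ∈ F_7. For each x, list the y ∈ F_7 with f(x, y) ≡ 0 and those with g(x, y) ≡ 0 (mod 7); the common zeros in that column are the intersection.
  x = 0: f ≡ 0 at y ∈ {2}; g ≡ 0 at y ∈ {1}; common: ∅.
  x = 1: f ≡ 0 at y ∈ ∅; g ≡ 0 at y ∈ {0}; common: ∅.
  x = 2: f ≡ 0 at y ∈ ∅; g ≡ 0 at y ∈ {6}; common: ∅.
  x = 3: f ≡ 0 at y ∈ {4}; g ≡ 0 at y ∈ {5}; common: ∅.
  x = 4: f ≡ 0 at y ∈ {2, 5}; g ≡ 0 at y ∈ {4}; common: ∅.
  x = 5: f ≡ 0 at y ∈ ∅; g ≡ 0 at y ∈ {3}; common: ∅.
  x = 6: f ≡ 0 at y ∈ {1, 4}; g ≡ 0 at y ∈ {2}; common: ∅.
Collecting: common zeros = ∅, so the count is 0.
Comparison with the Bézout bound: 0 ≤ 2 = deg(f)·deg(g), as expected for curves with no common component (the affine F_7-count falls short of the bound because intersections may lie at infinity, over extension fields, or carry multiplicity).


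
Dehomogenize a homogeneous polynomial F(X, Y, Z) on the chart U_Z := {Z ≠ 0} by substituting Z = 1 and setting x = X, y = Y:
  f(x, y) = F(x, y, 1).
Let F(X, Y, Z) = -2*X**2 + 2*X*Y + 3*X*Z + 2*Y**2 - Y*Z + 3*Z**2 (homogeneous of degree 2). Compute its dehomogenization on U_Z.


f(x, y) = -2*x**2 + 2*x*y + 3*x + 2*y**2 - y + 3

On U_Z we set Z = 1. Each monomial c·X^i·Y^j·Z^k in F becomes c·x^i·y^j·1^k = c·x^i·y^j.
Substituting Z = 1: F(X, Y, 1) = -2*x**2 + 2*x*y + 3*x + 2*y**2 - y + 3.
Note: deg(f) ≤ deg(F) = 2; strict inequality happens when F is divisible by Z (lost terms).


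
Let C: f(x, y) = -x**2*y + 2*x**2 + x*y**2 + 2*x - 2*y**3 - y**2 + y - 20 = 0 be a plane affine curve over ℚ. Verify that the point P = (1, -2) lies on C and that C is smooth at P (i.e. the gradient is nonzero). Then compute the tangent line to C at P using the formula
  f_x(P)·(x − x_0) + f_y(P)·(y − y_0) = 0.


Tangent line at P: 14*x - 24*y - 62 = 0.

Step 1: f(1, -2) = 0, so P lies on C.
Step 2: partial derivatives
  f_x(x, y) = -2*x*y + 4*x + y**2 + 2, f_y(x, y) = -x**2 + 2*x*y - 6*y**2 - 2*y + 1.
  f_x(P) = 14, f_y(P) = -24 (gradient nonzero, so P is smooth).
Step 3: tangent line at P: 14·(x − 1) + -24·(y − -2) = 0.
Expanding: 14*x - 24*y - 62 = 0.


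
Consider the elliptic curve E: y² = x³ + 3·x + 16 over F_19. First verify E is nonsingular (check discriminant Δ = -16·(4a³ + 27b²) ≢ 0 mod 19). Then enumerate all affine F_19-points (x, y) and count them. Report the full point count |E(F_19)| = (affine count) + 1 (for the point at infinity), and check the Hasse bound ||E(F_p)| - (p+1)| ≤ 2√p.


Affine points = {(0, 4), (0, 15), (1, 1), (1, 18), (2, 7), (2, 12), (4, 4), (4, 15), (5, 2), (5, 17), (7, 0), (8, 1), (8, 18), (10, 1), (10, 18), (14, 3), (14, 16), (15, 4), (15, 15)}; affine count = 19; |E(F_19)| = 20.

Discriminant check: Δ ∝ 4a³ + 27b² = 4·3³ + 27·16² = 4·27 + 27·256 ≡ 9 (mod 19). Nonzero ⇒ E is nonsingular.
For each x ∈ F_19, compute rhs = x³ + 3·x + 16 mod 19, then count y ∈ F_19 with y² ≡ rhs.
  x = 0: rhs = 16, matching y values: 4, 15 (2 points).
  x = 1: rhs = 1, matching y values: 1, 18 (2 points).
  x = 2: rhs = 11, matching y values: 7, 12 (2 points).
  x = 3: rhs = 14, matching y values: none (0 points).
  x = 4: rhs = 16, matching y values: 4, 15 (2 points).
  x = 5: rhs = 4, matching y values: 2, 17 (2 points).
  x = 6: rhs = 3, matching y values: none (0 points).
  x = 7: rhs = 0, matching y values: 0 (1 points).
  x = 8: rhs = 1, matching y values: 1, 18 (2 points).
  x = 9: rhs = 12, matching y values: none (0 points).
  x = 10: rhs = 1, matching y values: 1, 18 (2 points).
  x = 11: rhs = 12, matching y values: none (0 points).
  x = 12: rhs = 13, matching y values: none (0 points).
  x = 13: rhs = 10, matching y values: none (0 points).
  x = 14: rhs = 9, matching y values: 3, 16 (2 points).
  x = 15: rhs = 16, matching y values: 4, 15 (2 points).
  x = 16: rhs = 18, matching y values: none (0 points).
  x = 17: rhs = 2, matching y values: none (0 points).
  x = 18: rhs = 12, matching y values: none (0 points).
Total affine count: 19.
Full point count |E(F_19)| = 19 + 1 = 20.
Hasse bound: |20 − (19+1)| = |0| = 0 ≤ 2√19 ≈ 8.7178 ✓.


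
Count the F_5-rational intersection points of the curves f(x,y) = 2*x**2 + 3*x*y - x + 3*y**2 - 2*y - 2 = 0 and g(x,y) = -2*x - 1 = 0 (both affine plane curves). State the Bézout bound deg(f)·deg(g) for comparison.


Common zeros: ∅; count = 0; Bézout bound = 2.

deg(f) = 2, deg(g) = 1, so Bézout bound = 2.
Scan x ∈ F_5. For each x, list the y ∈ F_5 with f(x, y) ≡ 0 and those with g(x, y) ≡ 0 (mod 5); the common zeros in that column are the intersection.
  x = 0: f ≡ 0 at y ∈ ∅; g ≡ 0 at y ∈ ∅; common: ∅.
  x = 1: f ≡ 0 at y ∈ ∅; g ≡ 0 at y ∈ ∅; common: ∅.
  x = 2: f ≡ 0 at y ∈ ∅; g ≡ 0 at y ∈ {0, 1, 2, 3, 4}; common: ∅.
  x = 3: f ≡ 0 at y ∈ ∅; g ≡ 0 at y ∈ ∅; common: ∅.
  x = 4: f ≡ 0 at y ∈ ∅; g ≡ 0 at y ∈ ∅; common: ∅.
Collecting: common zeros = ∅, so the count is 0.
Comparison with the Bézout bound: 0 ≤ 2 = deg(f)·deg(g), as expected for curves with no common component (the affine F_5-count falls short of the bound because intersections may lie at infinity, over extension fields, or carry multiplicity).


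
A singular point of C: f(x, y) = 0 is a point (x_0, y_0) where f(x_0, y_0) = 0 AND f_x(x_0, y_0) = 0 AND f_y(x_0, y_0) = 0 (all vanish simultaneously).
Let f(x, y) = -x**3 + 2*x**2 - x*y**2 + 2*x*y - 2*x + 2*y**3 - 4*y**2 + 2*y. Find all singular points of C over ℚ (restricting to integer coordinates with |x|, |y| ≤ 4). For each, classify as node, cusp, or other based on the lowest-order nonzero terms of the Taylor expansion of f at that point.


Singular points: {(1, 1)}; classification: node.

Compute partial derivatives:
  f_x = -3*x**2 + 4*x - y**2 + 2*y - 2.
  f_y = -2*x*y + 2*x + 6*y**2 - 8*y + 2.
Scan x_0 ∈ {−4, ..., 4}. For each x_0, f_y(x_0, y) is a polynomial in y; find its integer roots y ∈ {−4, ..., 4}, then test f_x and f at those candidates.
  x = -4: f_y(-4, y) = 6*y**2 - 6; vanishes at y ∈ {-1, 1}. (-4, -1): f_x = -69 ≠ 0; (-4, 1): f_x = -65 ≠ 0.
  x = -3: f_y(-3, y) = 6*y**2 - 2*y - 4; vanishes at y ∈ {1}. (-3, 1): f_x = -40 ≠ 0.
  x = -2: f_y(-2, y) = 6*y**2 - 4*y - 2; vanishes at y ∈ {1}. (-2, 1): f_x = -21 ≠ 0.
  x = -1: f_y(-1, y) = 6*y**2 - 6*y; vanishes at y ∈ {0, 1}. (-1, 0): f_x = -9 ≠ 0; (-1, 1): f_x = -8 ≠ 0.
  x = 0: f_y(0, y) = 6*y**2 - 8*y + 2; vanishes at y ∈ {1}. (0, 1): f_x = -1 ≠ 0.
  x = 1: f_y(1, y) = 6*y**2 - 10*y + 4; vanishes at y ∈ {1}. (1, 1): f_x = 0, f = 0 — SINGULAR.
  x = 2: f_y(2, y) = 6*y**2 - 12*y + 6; vanishes at y ∈ {1}. (2, 1): f_x = -5 ≠ 0.
  x = 3: f_y(3, y) = 6*y**2 - 14*y + 8; vanishes at y ∈ {1}. (3, 1): f_x = -16 ≠ 0.
  x = 4: f_y(4, y) = 6*y**2 - 16*y + 10; vanishes at y ∈ {1}. (4, 1): f_x = -33 ≠ 0.
Only singular point on the grid: (1, 1).
Classify: substitute x = 1 + u, y = 1 + v and expand: f = -u**3 - u**2 - u*v**2 + 2*v**3 + v**2.
No constant or linear terms (consistent with a singular point). Quadratic part: -u**2 + v**2. Cubic part: -u**3 - u*v**2 + 2*v**3.
The quadratic part v**2 - u**2 = (v − u)(v + u) splits into two distinct linear factors, so there are two distinct tangent lines y − 1 = ±(x − 1) — this is a node (ordinary double point).
Classification: node.


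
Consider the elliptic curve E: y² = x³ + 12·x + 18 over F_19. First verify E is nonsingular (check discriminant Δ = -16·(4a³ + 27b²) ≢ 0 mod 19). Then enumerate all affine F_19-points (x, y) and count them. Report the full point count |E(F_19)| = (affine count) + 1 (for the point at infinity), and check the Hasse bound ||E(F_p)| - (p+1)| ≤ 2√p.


Affine points = {(3, 9), (3, 10), (4, 4), (4, 15), (9, 0), (10, 6), (10, 13), (12, 3), (12, 16), (14, 2), (14, 17), (15, 1), (15, 18), (17, 9), (17, 10), (18, 9), (18, 10)}; affine count = 17; |E(F_19)| = 18.

Discriminant check: Δ ∝ 4a³ + 27b² = 4·12³ + 27·18² = 4·1728 + 27·324 ≡ 4 (mod 19). Nonzero ⇒ E is nonsingular.
For each x ∈ F_19, compute rhs = x³ + 12·x + 18 mod 19, then count y ∈ F_19 with y² ≡ rhs.
  x = 0: rhs = 18, matching y values: none (0 points).
  x = 1: rhs = 12, matching y values: none (0 points).
  x = 2: rhs = 12, matching y values: none (0 points).
  x = 3: rhs = 5, matching y values: 9, 10 (2 points).
  x = 4: rhs = 16, matching y values: 4, 15 (2 points).
  x = 5: rhs = 13, matching y values: none (0 points).
  x = 6: rhs = 2, matching y values: none (0 points).
  x = 7: rhs = 8, matching y values: none (0 points).
  x = 8: rhs = 18, matching y values: none (0 points).
  x = 9: rhs = 0, matching y values: 0 (1 points).
  x = 10: rhs = 17, matching y values: 6, 13 (2 points).
  x = 11: rhs = 18, matching y values: none (0 points).
  x = 12: rhs = 9, matching y values: 3, 16 (2 points).
  x = 13: rhs = 15, matching y values: none (0 points).
  x = 14: rhs = 4, matching y values: 2, 17 (2 points).
  x = 15: rhs = 1, matching y values: 1, 18 (2 points).
  x = 16: rhs = 12, matching y values: none (0 points).
  x = 17: rhs = 5, matching y values: 9, 10 (2 points).
  x = 18: rhs = 5, matching y values: 9, 10 (2 points).
Total affine count: 17.
Full point count |E(F_19)| = 17 + 1 = 18.
Hasse bound: |18 − (19+1)| = |-2| = 2 ≤ 2√19 ≈ 8.7178 ✓.


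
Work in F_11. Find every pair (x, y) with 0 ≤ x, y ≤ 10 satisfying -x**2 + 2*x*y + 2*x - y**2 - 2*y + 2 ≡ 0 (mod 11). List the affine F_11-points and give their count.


Affine F_11-points: {(0, 4), (0, 5), (1, 5), (1, 6), (2, 6), (2, 7), (3, 7), (3, 8), (4, 8), (4, 9), (5, 9), (5, 10), (6, 0), (6, 10), (7, 0), (7, 1), (8, 1), (8, 2), (9, 2), (9, 3), (10, 3), (10, 4)}; count = 22.

For each of the 121 pairs (x, y) ∈ F_11², evaluate f(x, y) mod 11. Record the zeros.
  x = 0: [0↦2, 1↦10, 2↦5, 3↦9, 4↦0, 5↦0, 6↦9, 7↦5, 8↦10, 9↦2, 10↦3]  zeros at y ∈ {4, 5}
  x = 1: [0↦3, 1↦2, 2↦10, 3↦5, 4↦9, 5↦0, 6↦0, 7↦9, 8↦5, 9↦10, 10↦2]  zeros at y ∈ {5, 6}
  x = 2: [0↦2, 1↦3, 2↦2, 3↦10, 4↦5, 5↦9, 6↦0, 7↦0, 8↦9, 9↦5, 10↦10]  zeros at y ∈ {6, 7}
  x = 3: [0↦10, 1↦2, 2↦3, 3↦2, 4↦10, 5↦5, 6↦9, 7↦0, 8↦0, 9↦9, 10↦5]  zeros at y ∈ {7, 8}
  x = 4: [0↦5, 1↦10, 2↦2, 3↦3, 4↦2, 5↦10, 6↦5, 7↦9, 8↦0, 9↦0, 10↦9]  zeros at y ∈ {8, 9}
  x = 5: [0↦9, 1↦5, 2↦10, 3↦2, 4↦3, 5↦2, 6↦10, 7↦5, 8↦9, 9↦0, 10↦0]  zeros at y ∈ {9, 10}
  x = 6: [0↦0, 1↦9, 2↦5, 3↦10, 4↦2, 5↦3, 6↦2, 7↦10, 8↦5, 9↦9, 10↦0]  zeros at y ∈ {0, 10}
  x = 7: [0↦0, 1↦0, 2↦9, 3↦5, 4↦10, 5↦2, 6↦3, 7↦2, 8↦10, 9↦5, 10↦9]  zeros at y ∈ {0, 1}
  x = 8: [0↦9, 1↦0, 2↦0, 3↦9, 4↦5, 5↦10, 6↦2, 7↦3, 8↦2, 9↦10, 10↦5]  zeros at y ∈ {1, 2}
  x = 9: [0↦5, 1↦9, 2↦0, 3↦0, 4↦9, 5↦5, 6↦10, 7↦2, 8↦3, 9↦2, 10↦10]  zeros at y ∈ {2, 3}
  x = 10: [0↦10, 1↦5, 2↦9, 3↦0, 4↦0, 5↦9, 6↦5, 7↦10, 8↦2, 9↦3, 10↦2]  zeros at y ∈ {3, 4}
Collecting zeros: affine points = {(0, 4), (0, 5), (1, 5), (1, 6), (2, 6), (2, 7), (3, 7), (3, 8), (4, 8), (4, 9), (5, 9), (5, 10), (6, 0), (6, 10), (7, 0), (7, 1), (8, 1), (8, 2), (9, 2), (9, 3), (10, 3), (10, 4)}.
Total count |C(F_11)_aff| = 22.


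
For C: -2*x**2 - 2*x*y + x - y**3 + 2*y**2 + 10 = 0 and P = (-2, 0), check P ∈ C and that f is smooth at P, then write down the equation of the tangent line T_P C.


Tangent line at P: 9*x + 4*y + 18 = 0.

Step 1: f(-2, 0) = 0, so P lies on C.
Step 2: partial derivatives
  f_x(x, y) = -4*x - 2*y + 1, f_y(x, y) = -2*x - 3*y**2 + 4*y.
  f_x(P) = 9, f_y(P) = 4 (gradient nonzero, so P is smooth).
Step 3: tangent line at P: 9·(x − -2) + 4·(y − 0) = 0.
Expanding: 9*x + 4*y + 18 = 0.


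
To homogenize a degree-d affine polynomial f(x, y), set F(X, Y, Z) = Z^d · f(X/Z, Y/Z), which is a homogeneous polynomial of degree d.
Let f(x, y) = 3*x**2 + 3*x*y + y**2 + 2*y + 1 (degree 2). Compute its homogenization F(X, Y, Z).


F(X, Y, Z) = 3*X**2 + 3*X*Y + Y**2 + 2*Y*Z + Z**2

deg(f) = 2.
Substitute x = X/Z, y = Y/Z into f, then multiply by Z^2.
  monomial 3·x^2·y^0 ↦ 3·X^2·Y^0·Z^0.
  monomial 3·x^1·y^1 ↦ 3·X^1·Y^1·Z^0.
  monomial 1·x^0·y^2 ↦ 1·X^0·Y^2·Z^0.
  monomial 2·x^0·y^1 ↦ 2·X^0·Y^1·Z^1.
  monomial 1·x^0·y^0 ↦ 1·X^0·Y^0·Z^2.
Collecting: F(X, Y, Z) = 3*X**2 + 3*X*Y + Y**2 + 2*Y*Z + Z**2.


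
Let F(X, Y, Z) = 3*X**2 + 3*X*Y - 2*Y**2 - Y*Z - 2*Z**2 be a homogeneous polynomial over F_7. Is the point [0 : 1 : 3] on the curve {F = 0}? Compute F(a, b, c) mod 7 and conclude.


F(0,1,3) ≡ 5 (mod 7); P is NOT on the curve.

Evaluate F(0, 1, 3) term-by-term (mod 7).
  3*X**2 ↦ 3·0·1·1 = 0
  3*X*Y ↦ 3·0·1·1 = 0
  -2*Y**2 ↦ -2·1·1·1 = -2
  -Y*Z ↦ -1·1·1·3 = -3
  -2*Z**2 ↦ -2·1·1·9 = -18
Sum: F(0, 1, 3) = (0) + (0) + (-2) + (-3) + (-18) = -23.
Reducing mod 7: -23 ≡ 5 (mod 7).
Since F(a, b, c) ≡ 5 ≠ 0 (mod 7), P does NOT lie on the curve.


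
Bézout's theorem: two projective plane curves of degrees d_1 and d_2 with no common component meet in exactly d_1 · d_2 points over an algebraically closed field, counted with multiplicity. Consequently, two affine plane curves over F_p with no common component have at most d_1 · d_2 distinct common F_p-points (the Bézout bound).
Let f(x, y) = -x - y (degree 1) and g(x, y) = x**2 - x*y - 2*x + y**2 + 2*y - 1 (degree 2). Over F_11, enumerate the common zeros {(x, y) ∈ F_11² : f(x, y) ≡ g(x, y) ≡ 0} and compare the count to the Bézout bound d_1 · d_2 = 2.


Common zeros: ∅; count = 0; Bézout bound = 2.

deg(f) = 1, deg(g) = 2, so Bézout bound = 2.
Scan x ∈ F_11. For each x, list the y ∈ F_11 with f(x, y) ≡ 0 and those with g(x, y) ≡ 0 (mod 11); the common zeros in that column are the intersection.
  x = 0: f ≡ 0 at y ∈ {0}; g ≡ 0 at y ∈ ∅; common: ∅.
  x = 1: f ≡ 0 at y ∈ {10}; g ≡ 0 at y ∈ {1, 9}; common: ∅.
  x = 2: f ≡ 0 at y ∈ {9}; g ≡ 0 at y ∈ {1, 10}; common: ∅.
  x = 3: f ≡ 0 at y ∈ {8}; g ≡ 0 at y ∈ {5, 7}; common: ∅.
  x = 4: f ≡ 0 at y ∈ {7}; g ≡ 0 at y ∈ {5, 8}; common: ∅.
  x = 5: f ≡ 0 at y ∈ {6}; g ≡ 0 at y ∈ ∅; common: ∅.
  x = 6: f ≡ 0 at y ∈ {5}; g ≡ 0 at y ∈ {7, 8}; common: ∅.
  x = 7: f ≡ 0 at y ∈ {4}; g ≡ 0 at y ∈ ∅; common: ∅.
  x = 8: f ≡ 0 at y ∈ {3}; g ≡ 0 at y ∈ ∅; common: ∅.
  x = 9: f ≡ 0 at y ∈ {2}; g ≡ 0 at y ∈ ∅; common: ∅.
  x = 10: f ≡ 0 at y ∈ {1}; g ≡ 0 at y ∈ {9, 10}; common: ∅.
Collecting: common zeros = ∅, so the count is 0.
Comparison with the Bézout bound: 0 ≤ 2 = deg(f)·deg(g), as expected for curves with no common component (the affine F_11-count falls short of the bound because intersections may lie at infinity, over extension fields, or carry multiplicity).


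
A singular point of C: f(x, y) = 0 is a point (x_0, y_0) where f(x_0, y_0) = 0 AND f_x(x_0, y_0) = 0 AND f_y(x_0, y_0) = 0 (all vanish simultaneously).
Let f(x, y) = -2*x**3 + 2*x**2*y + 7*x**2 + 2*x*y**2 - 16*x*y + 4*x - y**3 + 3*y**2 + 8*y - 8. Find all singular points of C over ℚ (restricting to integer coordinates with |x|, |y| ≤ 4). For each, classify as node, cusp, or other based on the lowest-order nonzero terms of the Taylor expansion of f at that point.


Singular points: {(2, 2)}; classification: node.

Compute partial derivatives:
  f_x = -6*x**2 + 4*x*y + 14*x + 2*y**2 - 16*y + 4.
  f_y = 2*x**2 + 4*x*y - 16*x - 3*y**2 + 6*y + 8.
Scan x_0 ∈ {−4, ..., 4}. For each x_0, f_y(x_0, y) is a polynomial in y; find its integer roots y ∈ {−4, ..., 4}, then test f_x and f at those candidates.
  x = -4: f_y(-4, y) = -3*y**2 - 10*y + 104; no integer root y with |y| ≤ 4.
  x = -3: f_y(-3, y) = -3*y**2 - 6*y + 74; no integer root y with |y| ≤ 4.
  x = -2: f_y(-2, y) = -3*y**2 - 2*y + 48; no integer root y with |y| ≤ 4.
  x = -1: f_y(-1, y) = -3*y**2 + 2*y + 26; no integer root y with |y| ≤ 4.
  x = 0: f_y(0, y) = -3*y**2 + 6*y + 8; no integer root y with |y| ≤ 4.
  x = 1: f_y(1, y) = -3*y**2 + 10*y - 6; no integer root y with |y| ≤ 4.
  x = 2: f_y(2, y) = -3*y**2 + 14*y - 16; vanishes at y ∈ {2}. (2, 2): f_x = 0, f = 0 — SINGULAR.
  x = 3: f_y(3, y) = -3*y**2 + 18*y - 22; no integer root y with |y| ≤ 4.
  x = 4: f_y(4, y) = -3*y**2 + 22*y - 24; no integer root y with |y| ≤ 4.
Only singular point on the grid: (2, 2).
Classify: substitute x = 2 + u, y = 2 + v and expand: f = -2*u**3 + 2*u**2*v - u**2 + 2*u*v**2 - v**3 + v**2.
No constant or linear terms (consistent with a singular point). Quadratic part: -u**2 + v**2. Cubic part: -2*u**3 + 2*u**2*v + 2*u*v**2 - v**3.
The quadratic part v**2 - u**2 = (v − u)(v + u) splits into two distinct linear factors, so there are two distinct tangent lines y − 2 = ±(x − 2) — this is a node (ordinary double point).
Classification: node.


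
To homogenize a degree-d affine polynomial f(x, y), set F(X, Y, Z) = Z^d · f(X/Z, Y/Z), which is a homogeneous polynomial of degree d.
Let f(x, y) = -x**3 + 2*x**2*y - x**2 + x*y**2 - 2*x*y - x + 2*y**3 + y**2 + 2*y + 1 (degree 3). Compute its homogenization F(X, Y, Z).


F(X, Y, Z) = -X**3 + 2*X**2*Y - X**2*Z + X*Y**2 - 2*X*Y*Z - X*Z**2 + 2*Y**3 + Y**2*Z + 2*Y*Z**2 + Z**3

deg(f) = 3.
Substitute x = X/Z, y = Y/Z into f, then multiply by Z^3.
  monomial -1·x^3·y^0 ↦ -1·X^3·Y^0·Z^0.
  monomial 2·x^2·y^1 ↦ 2·X^2·Y^1·Z^0.
  monomial -1·x^2·y^0 ↦ -1·X^2·Y^0·Z^1.
  monomial 1·x^1·y^2 ↦ 1·X^1·Y^2·Z^0.
  monomial -2·x^1·y^1 ↦ -2·X^1·Y^1·Z^1.
  monomial -1·x^1·y^0 ↦ -1·X^1·Y^0·Z^2.
  monomial 2·x^0·y^3 ↦ 2·X^0·Y^3·Z^0.
  monomial 1·x^0·y^2 ↦ 1·X^0·Y^2·Z^1.
  monomial 2·x^0·y^1 ↦ 2·X^0·Y^1·Z^2.
  monomial 1·x^0·y^0 ↦ 1·X^0·Y^0·Z^3.
Collecting: F(X, Y, Z) = -X**3 + 2*X**2*Y - X**2*Z + X*Y**2 - 2*X*Y*Z - X*Z**2 + 2*Y**3 + Y**2*Z + 2*Y*Z**2 + Z**3.


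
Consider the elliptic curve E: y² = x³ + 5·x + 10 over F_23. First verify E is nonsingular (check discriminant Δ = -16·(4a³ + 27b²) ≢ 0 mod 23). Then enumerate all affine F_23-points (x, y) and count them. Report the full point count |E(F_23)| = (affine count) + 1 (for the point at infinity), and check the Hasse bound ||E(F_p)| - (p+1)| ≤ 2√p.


Affine points = {(1, 4), (1, 19), (3, 11), (3, 12), (4, 5), (4, 18), (6, 7), (6, 16), (9, 5), (9, 18), (10, 5), (10, 18), (11, 4), (11, 19), (12, 2), (12, 21), (13, 8), (13, 15), (14, 8), (14, 15), (16, 0), (19, 8), (19, 15), (22, 2), (22, 21)}; affine count = 25; |E(F_23)| = 26.

Discriminant check: Δ ∝ 4a³ + 27b² = 4·5³ + 27·10² = 4·125 + 27·100 ≡ 3 (mod 23). Nonzero ⇒ E is nonsingular.
For each x ∈ F_23, compute rhs = x³ + 5·x + 10 mod 23, then count y ∈ F_23 with y² ≡ rhs.
  x = 0: rhs = 10, matching y values: none (0 points).
  x = 1: rhs = 16, matching y values: 4, 19 (2 points).
  x = 2: rhs = 5, matching y values: none (0 points).
  x = 3: rhs = 6, matching y values: 11, 12 (2 points).
  x = 4: rhs = 2, matching y values: 5, 18 (2 points).
  x = 5: rhs = 22, matching y values: none (0 points).
  x = 6: rhs = 3, matching y values: 7, 16 (2 points).
  x = 7: rhs = 20, matching y values: none (0 points).
  x = 8: rhs = 10, matching y values: none (0 points).
  x = 9: rhs = 2, matching y values: 5, 18 (2 points).
  x = 10: rhs = 2, matching y values: 5, 18 (2 points).
  x = 11: rhs = 16, matching y values: 4, 19 (2 points).
  x = 12: rhs = 4, matching y values: 2, 21 (2 points).
  x = 13: rhs = 18, matching y values: 8, 15 (2 points).
  x = 14: rhs = 18, matching y values: 8, 15 (2 points).
  x = 15: rhs = 10, matching y values: none (0 points).
  x = 16: rhs = 0, matching y values: 0 (1 points).
  x = 17: rhs = 17, matching y values: none (0 points).
  x = 18: rhs = 21, matching y values: none (0 points).
  x = 19: rhs = 18, matching y values: 8, 15 (2 points).
  x = 20: rhs = 14, matching y values: none (0 points).
  x = 21: rhs = 15, matching y values: none (0 points).
  x = 22: rhs = 4, matching y values: 2, 21 (2 points).
Total affine count: 25.
Full point count |E(F_23)| = 25 + 1 = 26.
Hasse bound: |26 − (23+1)| = |2| = 2 ≤ 2√23 ≈ 9.5917 ✓.


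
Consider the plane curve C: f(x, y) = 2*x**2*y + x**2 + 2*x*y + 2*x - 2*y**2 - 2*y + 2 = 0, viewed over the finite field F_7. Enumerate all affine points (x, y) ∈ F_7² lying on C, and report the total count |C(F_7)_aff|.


Affine F_7-points: {(1, 3), (1, 5), (3, 5), (3, 6), (4, 6)}; count = 5.

For each of the 49 pairs (x, y) ∈ F_7², evaluate f(x, y) mod 7. Record the zeros.
  x = 0: [0↦2, 1↦5, 2↦4, 3↦6, 4↦4, 5↦5, 6↦2]  zeros at y ∈ ∅
  x = 1: [0↦5, 1↦5, 2↦1, 3↦0, 4↦2, 5↦0, 6↦1]  zeros at y ∈ {3, 5}
  x = 2: [0↦3, 1↦4, 2↦1, 3↦1, 4↦4, 5↦3, 6↦5]  zeros at y ∈ ∅
  x = 3: [0↦3, 1↦2, 2↦4, 3↦2, 4↦3, 5↦0, 6↦0]  zeros at y ∈ {5, 6}
  x = 4: [0↦5, 1↦6, 2↦3, 3↦3, 4↦6, 5↦5, 6↦0]  zeros at y ∈ {6}
  x = 5: [0↦2, 1↦2, 2↦5, 3↦4, 4↦6, 5↦4, 6↦5]  zeros at y ∈ ∅
  x = 6: [0↦1, 1↦4, 2↦3, 3↦5, 4↦3, 5↦4, 6↦1]  zeros at y ∈ ∅
Collecting zeros: affine points = {(1, 3), (1, 5), (3, 5), (3, 6), (4, 6)}.
Total count |C(F_7)_aff| = 5.
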